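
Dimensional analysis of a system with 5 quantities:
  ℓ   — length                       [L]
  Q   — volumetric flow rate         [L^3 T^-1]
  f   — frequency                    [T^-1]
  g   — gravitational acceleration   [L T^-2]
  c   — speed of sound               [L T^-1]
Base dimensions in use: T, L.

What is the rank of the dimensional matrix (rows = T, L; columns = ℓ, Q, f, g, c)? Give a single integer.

Write exponents as rows T,L / cols ℓ,Q,f,g,c:
  T: [ 0 -1 -1 -2 -1]
  L: [ 1  3  0  1  1]
Echelon form has 2 nonzero rows (pivots: ℓ,Q)

2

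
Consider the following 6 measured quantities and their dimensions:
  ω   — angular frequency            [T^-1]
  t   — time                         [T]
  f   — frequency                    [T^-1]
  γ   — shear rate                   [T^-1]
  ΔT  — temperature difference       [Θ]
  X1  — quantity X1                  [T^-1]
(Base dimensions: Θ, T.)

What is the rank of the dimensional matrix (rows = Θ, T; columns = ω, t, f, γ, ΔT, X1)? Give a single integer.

2

Exponent matrix [Θ,T] × [ω,t,f,γ,ΔT,X1]:
  Θ: [ 0  0  0  0  1  0]
  T: [-1  1 -1 -1  0 -1]
Echelon form has 2 nonzero rows (pivots: ω,ΔT)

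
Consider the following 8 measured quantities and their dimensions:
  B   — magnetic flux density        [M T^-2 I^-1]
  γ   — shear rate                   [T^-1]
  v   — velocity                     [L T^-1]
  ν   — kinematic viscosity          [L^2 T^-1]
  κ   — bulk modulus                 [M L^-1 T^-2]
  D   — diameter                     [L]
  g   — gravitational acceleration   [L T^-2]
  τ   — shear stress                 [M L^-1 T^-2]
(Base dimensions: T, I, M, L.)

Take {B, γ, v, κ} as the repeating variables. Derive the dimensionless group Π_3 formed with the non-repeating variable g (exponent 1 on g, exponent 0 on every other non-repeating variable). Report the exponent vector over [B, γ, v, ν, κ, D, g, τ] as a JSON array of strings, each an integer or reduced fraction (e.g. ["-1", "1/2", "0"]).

["0", "-1", "-1", "0", "0", "0", "1", "0"]

Dimensional matrix (T×I×M×L by B×γ×v×ν×κ×D×g×τ):
  T: [-2 -1 -1 -1 -2  0 -2 -2]
  I: [-1  0  0  0  0  0  0  0]
  M: [ 1  0  0  0  1  0  0  1]
  L: [ 0  0  1  2 -1  1  1 -1]
Echelon form has 4 nonzero rows (pivots: B,γ,v,κ)
Repeat: B,γ,v,κ; free: ν,D,g,τ
RREF:
  r0: [   1    0    0    0    0    0    0    0]
  r1: [   0    1    0   -1    0   -1    1    0]
  r2: [   0    0    1    2    0    1    1    0]
  r3: [   0    0    0    0    1    0    0    1]
Fix exponent of g at 1, ν at 0, D at 0, τ at 0; solve each RREF row for its pivot's exponent:
  r0: exp(B) + (0)·1 = 0 ⇒ exp(B) = 0
  r1: exp(γ) + (1)·1 = 0 ⇒ exp(γ) = -1
  r2: exp(v) + (1)·1 = 0 ⇒ exp(v) = -1
  r3: exp(κ) + (0)·1 = 0 ⇒ exp(κ) = 0
Π_3 = γ^-1 · v^-1 · g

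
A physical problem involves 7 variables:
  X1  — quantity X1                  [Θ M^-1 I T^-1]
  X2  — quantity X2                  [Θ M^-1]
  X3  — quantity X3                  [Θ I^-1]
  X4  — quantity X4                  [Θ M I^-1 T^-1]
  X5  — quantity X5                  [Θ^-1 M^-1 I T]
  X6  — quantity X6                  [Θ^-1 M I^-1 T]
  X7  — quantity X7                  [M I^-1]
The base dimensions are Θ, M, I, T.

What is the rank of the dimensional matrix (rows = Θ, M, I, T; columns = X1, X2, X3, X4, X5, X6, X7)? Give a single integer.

Write exponents as rows Θ,M,I,T / cols X1,X2,X3,X4,X5,X6,X7:
  Θ: [ 1  1  1  1 -1 -1  0]
  M: [-1 -1  0  1 -1  1  1]
  I: [ 1  0 -1 -1  1 -1 -1]
  T: [-1  0  0 -1  1  1  0]
Echelon form has 3 nonzero rows (pivots: X1,X2,X3)

3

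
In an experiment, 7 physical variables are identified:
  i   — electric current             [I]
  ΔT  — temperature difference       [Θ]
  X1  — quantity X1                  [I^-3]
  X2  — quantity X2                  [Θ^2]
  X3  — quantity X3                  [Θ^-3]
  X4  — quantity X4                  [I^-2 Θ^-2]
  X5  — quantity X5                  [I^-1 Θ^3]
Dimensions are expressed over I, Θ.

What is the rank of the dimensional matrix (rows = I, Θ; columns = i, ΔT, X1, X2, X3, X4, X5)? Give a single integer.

2

Dimensional matrix (I×Θ by i×ΔT×X1×X2×X3×X4×X5):
  I: [ 1  0 -3  0  0 -2 -1]
  Θ: [ 0  1  0  2 -3 -2  3]
Row reduction gives pivot columns i,ΔT; rank = 2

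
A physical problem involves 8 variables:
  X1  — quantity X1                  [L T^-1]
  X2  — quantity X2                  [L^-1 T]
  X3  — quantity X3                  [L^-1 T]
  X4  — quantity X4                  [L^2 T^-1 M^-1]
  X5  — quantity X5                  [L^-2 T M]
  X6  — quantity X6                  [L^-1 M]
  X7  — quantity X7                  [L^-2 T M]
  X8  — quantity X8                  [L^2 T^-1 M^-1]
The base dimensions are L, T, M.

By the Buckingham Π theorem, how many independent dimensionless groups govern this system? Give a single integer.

6

Exponent matrix [L,T,M] × [X1,X2,X3,X4,X5,X6,X7,X8]:
  L: [ 1 -1 -1  2 -2 -1 -2  2]
  T: [-1  1  1 -1  1  0  1 -1]
  M: [ 0  0  0 -1  1  1  1 -1]
RREF → pivots at {X1,X4} ⇒ r = 2
n=8, r=2 ⇒ 6 dimensionless groups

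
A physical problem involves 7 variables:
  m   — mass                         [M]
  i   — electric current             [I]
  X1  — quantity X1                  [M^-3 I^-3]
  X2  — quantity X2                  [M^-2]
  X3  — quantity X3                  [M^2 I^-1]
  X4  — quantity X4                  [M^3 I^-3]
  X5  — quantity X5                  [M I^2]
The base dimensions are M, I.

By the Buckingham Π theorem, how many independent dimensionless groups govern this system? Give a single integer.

Dimensional matrix (M×I by m×i×X1×X2×X3×X4×X5):
  M: [ 1  0 -3 -2  2  3  1]
  I: [ 0  1 -3  0 -1 -3  2]
Echelon form has 2 nonzero rows (pivots: m,i)
Π count = n − r = 7 − 2 = 5

5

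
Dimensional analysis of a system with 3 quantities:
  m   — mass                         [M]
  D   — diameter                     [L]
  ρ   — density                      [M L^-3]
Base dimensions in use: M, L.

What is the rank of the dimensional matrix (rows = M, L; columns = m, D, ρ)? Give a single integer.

Dimensional matrix (M×L by m×D×ρ):
  M: [ 1  0  1]
  L: [ 0  1 -3]
RREF → pivots at {m,D} ⇒ r = 2

2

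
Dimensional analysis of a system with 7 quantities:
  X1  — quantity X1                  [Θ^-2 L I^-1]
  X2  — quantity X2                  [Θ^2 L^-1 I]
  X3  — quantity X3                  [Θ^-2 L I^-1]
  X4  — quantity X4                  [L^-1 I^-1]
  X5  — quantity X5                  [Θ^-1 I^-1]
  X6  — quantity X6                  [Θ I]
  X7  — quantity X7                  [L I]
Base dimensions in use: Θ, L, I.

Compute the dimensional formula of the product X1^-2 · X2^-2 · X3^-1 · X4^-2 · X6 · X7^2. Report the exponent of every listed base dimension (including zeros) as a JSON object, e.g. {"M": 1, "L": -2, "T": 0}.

{"Θ": 3, "L": 3, "I": 6}

Dimensional matrix (Θ×L×I by X1×X2×X3×X4×X5×X6×X7):
  Θ: [-2  2 -2  0 -1  1  0]
  L: [ 1 -1  1 -1  0  0  1]
  I: [-1  1 -1 -1 -1  1  1]
  [Θ]: (-2)·-2+(-2)·2+(-1)·-2+(-2)·0+(1)·1+(2)·0 = 3
  [L]: (-2)·1+(-2)·-1+(-1)·1+(-2)·-1+(1)·0+(2)·1 = 3
  [I]: (-2)·-1+(-2)·1+(-1)·-1+(-2)·-1+(1)·1+(2)·1 = 6
⇒ Θ^3 L^3 I^6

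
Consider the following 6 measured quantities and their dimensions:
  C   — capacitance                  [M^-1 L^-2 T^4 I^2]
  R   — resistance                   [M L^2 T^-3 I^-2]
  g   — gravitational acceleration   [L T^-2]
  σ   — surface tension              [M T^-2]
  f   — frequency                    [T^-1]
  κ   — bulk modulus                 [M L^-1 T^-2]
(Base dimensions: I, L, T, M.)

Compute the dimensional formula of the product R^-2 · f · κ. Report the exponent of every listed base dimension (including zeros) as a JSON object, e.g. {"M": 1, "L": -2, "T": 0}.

Exponent matrix [I,L,T,M] × [C,R,g,σ,f,κ]:
  I: [ 2 -2  0  0  0  0]
  L: [-2  2  1  0  0 -1]
  T: [ 4 -3 -2 -2 -1 -2]
  M: [-1  1  0  1  0  1]
  [I]: (-2)·-2+(1)·0+(1)·0 = 4
  [L]: (-2)·2+(1)·0+(1)·-1 = -5
  [T]: (-2)·-3+(1)·-1+(1)·-2 = 3
  [M]: (-2)·1+(1)·0+(1)·1 = -1
⇒ I^4 L^-5 T^3 M^-1

{"I": 4, "L": -5, "T": 3, "M": -1}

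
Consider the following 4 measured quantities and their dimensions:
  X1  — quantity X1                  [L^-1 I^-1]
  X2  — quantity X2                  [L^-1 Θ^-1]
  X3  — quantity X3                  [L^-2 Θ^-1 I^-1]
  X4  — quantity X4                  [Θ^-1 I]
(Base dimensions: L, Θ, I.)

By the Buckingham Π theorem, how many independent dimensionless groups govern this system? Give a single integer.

Write exponents as rows L,Θ,I / cols X1,X2,X3,X4:
  L: [-1 -1 -2  0]
  Θ: [ 0 -1 -1 -1]
  I: [-1  0 -1  1]
Row reduction gives pivot columns X1,X2; rank = 2
4 vars − rank 2 = 2 Π groups

2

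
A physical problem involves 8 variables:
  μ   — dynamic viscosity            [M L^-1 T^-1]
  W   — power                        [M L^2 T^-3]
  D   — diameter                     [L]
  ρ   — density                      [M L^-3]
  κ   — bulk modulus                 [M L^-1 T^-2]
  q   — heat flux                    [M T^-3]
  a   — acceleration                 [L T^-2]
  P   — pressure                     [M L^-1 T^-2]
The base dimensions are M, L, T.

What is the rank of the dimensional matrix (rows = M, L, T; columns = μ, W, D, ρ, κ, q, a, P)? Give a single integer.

Write exponents as rows M,L,T / cols μ,W,D,ρ,κ,q,a,P:
  M: [ 1  1  0  1  1  1  0  1]
  L: [-1  2  1 -3 -1  0  1 -1]
  T: [-1 -3  0  0 -2 -3 -2 -2]
RREF → pivots at {μ,W,D} ⇒ r = 3

3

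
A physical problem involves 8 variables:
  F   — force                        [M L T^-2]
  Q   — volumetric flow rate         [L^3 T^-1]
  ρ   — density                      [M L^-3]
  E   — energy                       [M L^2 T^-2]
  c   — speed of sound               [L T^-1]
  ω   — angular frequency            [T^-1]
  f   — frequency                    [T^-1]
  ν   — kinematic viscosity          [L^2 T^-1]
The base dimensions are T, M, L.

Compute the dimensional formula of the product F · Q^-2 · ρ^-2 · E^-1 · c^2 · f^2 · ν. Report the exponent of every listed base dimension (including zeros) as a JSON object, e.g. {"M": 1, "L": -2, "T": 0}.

{"T": -3, "M": -2, "L": 3}

Dimensional matrix (T×M×L by F×Q×ρ×E×c×ω×f×ν):
  T: [-2 -1  0 -2 -1 -1 -1 -1]
  M: [ 1  0  1  1  0  0  0  0]
  L: [ 1  3 -3  2  1  0  0  2]
  [T]: (1)·-2+(-2)·-1+(-2)·0+(-1)·-2+(2)·-1+(2)·-1+(1)·-1 = -3
  [M]: (1)·1+(-2)·0+(-2)·1+(-1)·1+(2)·0+(2)·0+(1)·0 = -2
  [L]: (1)·1+(-2)·3+(-2)·-3+(-1)·2+(2)·1+(2)·0+(1)·2 = 3
⇒ T^-3 M^-2 L^3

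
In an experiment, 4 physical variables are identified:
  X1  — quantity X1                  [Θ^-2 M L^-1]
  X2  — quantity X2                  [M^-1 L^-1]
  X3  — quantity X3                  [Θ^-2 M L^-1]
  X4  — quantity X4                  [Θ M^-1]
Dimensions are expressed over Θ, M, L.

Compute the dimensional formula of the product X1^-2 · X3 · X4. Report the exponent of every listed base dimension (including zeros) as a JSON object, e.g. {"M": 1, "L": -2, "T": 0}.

{"Θ": 3, "M": -2, "L": 1}

Dimensional matrix (Θ×M×L by X1×X2×X3×X4):
  Θ: [-2  0 -2  1]
  M: [ 1 -1  1 -1]
  L: [-1 -1 -1  0]
  [Θ]: (-2)·-2+(1)·-2+(1)·1 = 3
  [M]: (-2)·1+(1)·1+(1)·-1 = -2
  [L]: (-2)·-1+(1)·-1+(1)·0 = 1
⇒ Θ^3 M^-2 L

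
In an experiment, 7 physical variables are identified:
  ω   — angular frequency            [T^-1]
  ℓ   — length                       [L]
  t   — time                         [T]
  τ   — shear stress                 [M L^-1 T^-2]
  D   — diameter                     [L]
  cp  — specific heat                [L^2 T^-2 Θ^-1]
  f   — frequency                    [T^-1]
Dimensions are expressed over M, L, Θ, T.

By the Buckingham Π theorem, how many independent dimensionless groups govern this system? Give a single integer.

3

Exponent matrix [M,L,Θ,T] × [ω,ℓ,t,τ,D,cp,f]:
  M: [ 0  0  0  1  0  0  0]
  L: [ 0  1  0 -1  1  2  0]
  Θ: [ 0  0  0  0  0 -1  0]
  T: [-1  0  1 -2  0 -2 -1]
Row reduction gives pivot columns ω,ℓ,τ,cp; rank = 4
Π count = n − r = 7 − 4 = 3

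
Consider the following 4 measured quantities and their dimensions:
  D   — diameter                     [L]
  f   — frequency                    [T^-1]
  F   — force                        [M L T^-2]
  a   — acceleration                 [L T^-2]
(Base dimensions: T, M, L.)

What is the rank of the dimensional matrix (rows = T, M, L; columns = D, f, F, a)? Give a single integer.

Write exponents as rows T,M,L / cols D,f,F,a:
  T: [ 0 -1 -2 -2]
  M: [ 0  0  1  0]
  L: [ 1  0  1  1]
Row reduction gives pivot columns D,f,F; rank = 3

3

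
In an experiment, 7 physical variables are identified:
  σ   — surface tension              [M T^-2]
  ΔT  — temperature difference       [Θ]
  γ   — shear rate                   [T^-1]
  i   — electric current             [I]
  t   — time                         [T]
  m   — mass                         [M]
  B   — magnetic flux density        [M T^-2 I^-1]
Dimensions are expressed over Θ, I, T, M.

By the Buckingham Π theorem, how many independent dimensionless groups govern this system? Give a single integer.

3

Write exponents as rows Θ,I,T,M / cols σ,ΔT,γ,i,t,m,B:
  Θ: [ 0  1  0  0  0  0  0]
  I: [ 0  0  0  1  0  0 -1]
  T: [-2  0 -1  0  1  0 -2]
  M: [ 1  0  0  0  0  1  1]
Echelon form has 4 nonzero rows (pivots: σ,ΔT,γ,i)
Π count = n − r = 7 − 4 = 3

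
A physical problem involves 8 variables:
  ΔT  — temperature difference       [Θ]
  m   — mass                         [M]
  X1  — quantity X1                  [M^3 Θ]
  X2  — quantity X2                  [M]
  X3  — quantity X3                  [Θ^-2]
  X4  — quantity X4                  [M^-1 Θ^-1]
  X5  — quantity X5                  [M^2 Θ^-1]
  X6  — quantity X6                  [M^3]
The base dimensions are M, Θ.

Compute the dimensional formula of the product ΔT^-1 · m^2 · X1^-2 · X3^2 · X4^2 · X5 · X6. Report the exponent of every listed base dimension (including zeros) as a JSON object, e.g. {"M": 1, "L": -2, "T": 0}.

{"M": -1, "Θ": -10}

Exponent matrix [M,Θ] × [ΔT,m,X1,X2,X3,X4,X5,X6]:
  M: [ 0  1  3  1  0 -1  2  3]
  Θ: [ 1  0  1  0 -2 -1 -1  0]
  [M]: (-1)·0+(2)·1+(-2)·3+(2)·0+(2)·-1+(1)·2+(1)·3 = -1
  [Θ]: (-1)·1+(2)·0+(-2)·1+(2)·-2+(2)·-1+(1)·-1+(1)·0 = -10
⇒ M^-1 Θ^-10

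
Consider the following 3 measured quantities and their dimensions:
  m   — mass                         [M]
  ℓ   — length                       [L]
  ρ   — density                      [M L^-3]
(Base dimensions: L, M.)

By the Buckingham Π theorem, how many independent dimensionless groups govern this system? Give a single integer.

Dimensional matrix (L×M by m×ℓ×ρ):
  L: [ 0  1 -3]
  M: [ 1  0  1]
RREF → pivots at {m,ℓ} ⇒ r = 2
3 vars − rank 2 = 1 Π group

1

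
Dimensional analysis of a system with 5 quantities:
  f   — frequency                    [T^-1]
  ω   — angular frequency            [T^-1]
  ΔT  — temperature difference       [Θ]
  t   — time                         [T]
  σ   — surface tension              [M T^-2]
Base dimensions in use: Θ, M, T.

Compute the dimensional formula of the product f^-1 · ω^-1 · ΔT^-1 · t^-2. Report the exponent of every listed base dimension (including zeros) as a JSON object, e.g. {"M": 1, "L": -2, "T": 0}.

Exponent matrix [Θ,M,T] × [f,ω,ΔT,t,σ]:
  Θ: [ 0  0  1  0  0]
  M: [ 0  0  0  0  1]
  T: [-1 -1  0  1 -2]
  [Θ]: (-1)·0+(-1)·0+(-1)·1+(-2)·0 = -1
  [M]: (-1)·0+(-1)·0+(-1)·0+(-2)·0 = 0
  [T]: (-1)·-1+(-1)·-1+(-1)·0+(-2)·1 = 0
⇒ Θ^-1

{"Θ": -1, "M": 0, "T": 0}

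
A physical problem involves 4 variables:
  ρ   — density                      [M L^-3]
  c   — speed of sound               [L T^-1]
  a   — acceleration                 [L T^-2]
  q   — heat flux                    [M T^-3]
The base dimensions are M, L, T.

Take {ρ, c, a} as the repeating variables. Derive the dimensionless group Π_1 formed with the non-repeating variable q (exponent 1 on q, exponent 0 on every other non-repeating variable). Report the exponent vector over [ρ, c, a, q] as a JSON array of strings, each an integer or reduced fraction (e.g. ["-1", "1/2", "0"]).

["-1", "-3", "0", "1"]

Write exponents as rows M,L,T / cols ρ,c,a,q:
  M: [ 1  0  0  1]
  L: [-3  1  1  0]
  T: [ 0 -1 -2 -3]
Echelon form has 3 nonzero rows (pivots: ρ,c,a)
Repeat: ρ,c,a; free: q
RREF:
  r0: [   1    0    0    1]
  r1: [   0    1    0    3]
  r2: [   0    0    1    0]
Fix exponent of q at 1; solve each RREF row for its pivot's exponent:
  r0: exp(ρ) + (1)·1 = 0 ⇒ exp(ρ) = -1
  r1: exp(c) + (3)·1 = 0 ⇒ exp(c) = -3
  r2: exp(a) + (0)·1 = 0 ⇒ exp(a) = 0
Π_1 = ρ^-1 · c^-3 · q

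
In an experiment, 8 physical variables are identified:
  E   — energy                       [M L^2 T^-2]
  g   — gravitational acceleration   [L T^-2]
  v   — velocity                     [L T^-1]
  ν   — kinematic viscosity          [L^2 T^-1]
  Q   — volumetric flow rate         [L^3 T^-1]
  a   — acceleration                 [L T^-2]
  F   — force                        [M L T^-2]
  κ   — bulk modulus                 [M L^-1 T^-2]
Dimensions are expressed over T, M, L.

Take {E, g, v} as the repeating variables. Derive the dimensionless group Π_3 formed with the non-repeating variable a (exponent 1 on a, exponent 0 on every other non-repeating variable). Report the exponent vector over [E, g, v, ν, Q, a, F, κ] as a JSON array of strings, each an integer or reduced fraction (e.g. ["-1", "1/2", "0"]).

Write exponents as rows T,M,L / cols E,g,v,ν,Q,a,F,κ:
  T: [-2 -2 -1 -1 -1 -2 -2 -2]
  M: [ 1  0  0  0  0  0  1  1]
  L: [ 2  1  1  2  3  1  1 -1]
RREF → pivots at {E,g,v} ⇒ r = 3
Repeat: E,g,v; free: ν,Q,a,F,κ
RREF:
  r0: [   1    0    0    0    0    0    1    1]
  r1: [   0    1    0   -1   -2    1    1    3]
  r2: [   0    0    1    3    5    0   -2   -6]
Fix exponent of a at 1, ν at 0, Q at 0, F at 0, κ at 0; solve each RREF row for its pivot's exponent:
  r0: exp(E) + (0)·1 = 0 ⇒ exp(E) = 0
  r1: exp(g) + (1)·1 = 0 ⇒ exp(g) = -1
  r2: exp(v) + (0)·1 = 0 ⇒ exp(v) = 0
Π_3 = g^-1 · a

["0", "-1", "0", "0", "0", "1", "0", "0"]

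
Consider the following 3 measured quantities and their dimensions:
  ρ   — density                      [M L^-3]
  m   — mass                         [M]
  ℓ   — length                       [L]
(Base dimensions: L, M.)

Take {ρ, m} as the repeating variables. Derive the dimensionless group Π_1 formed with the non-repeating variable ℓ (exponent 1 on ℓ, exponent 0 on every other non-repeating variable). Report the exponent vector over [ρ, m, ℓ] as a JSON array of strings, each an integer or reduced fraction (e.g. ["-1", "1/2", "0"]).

["1/3", "-1/3", "1"]

Dimensional matrix (L×M by ρ×m×ℓ):
  L: [-3  0  1]
  M: [ 1  1  0]
Row reduction gives pivot columns ρ,m; rank = 2
Pivot set = {ρ,m}, free = {ℓ}
RREF:
  r0: [   1    0 -1/3]
  r1: [   0    1  1/3]
Fix exponent of ℓ at 1; solve each RREF row for its pivot's exponent:
  r0: exp(ρ) + (-1/3)·1 = 0 ⇒ exp(ρ) = 1/3
  r1: exp(m) + (1/3)·1 = 0 ⇒ exp(m) = -1/3
Π_1 = ρ^(1/3) · m^(-1/3) · ℓ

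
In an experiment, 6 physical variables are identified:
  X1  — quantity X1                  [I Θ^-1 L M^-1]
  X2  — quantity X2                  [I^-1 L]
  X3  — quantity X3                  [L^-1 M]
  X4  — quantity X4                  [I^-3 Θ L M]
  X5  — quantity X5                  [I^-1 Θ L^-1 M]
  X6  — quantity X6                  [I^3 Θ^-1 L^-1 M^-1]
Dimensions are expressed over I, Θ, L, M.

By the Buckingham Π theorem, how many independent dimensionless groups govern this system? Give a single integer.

3

Exponent matrix [I,Θ,L,M] × [X1,X2,X3,X4,X5,X6]:
  I: [ 1 -1  0 -3 -1  3]
  Θ: [-1  0  0  1  1 -1]
  L: [ 1  1 -1  1 -1 -1]
  M: [-1  0  1  1  1 -1]
Row reduction gives pivot columns X1,X2,X3; rank = 3
n=6, r=3 ⇒ 3 dimensionless groups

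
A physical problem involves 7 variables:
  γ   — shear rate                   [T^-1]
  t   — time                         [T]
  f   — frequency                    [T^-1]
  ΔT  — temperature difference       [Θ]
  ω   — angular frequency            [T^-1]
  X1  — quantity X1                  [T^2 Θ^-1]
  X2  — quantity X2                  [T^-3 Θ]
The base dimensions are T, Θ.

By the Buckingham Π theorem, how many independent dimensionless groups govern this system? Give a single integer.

5

Write exponents as rows T,Θ / cols γ,t,f,ΔT,ω,X1,X2:
  T: [-1  1 -1  0 -1  2 -3]
  Θ: [ 0  0  0  1  0 -1  1]
Row reduction gives pivot columns γ,ΔT; rank = 2
n=7, r=2 ⇒ 5 dimensionless groups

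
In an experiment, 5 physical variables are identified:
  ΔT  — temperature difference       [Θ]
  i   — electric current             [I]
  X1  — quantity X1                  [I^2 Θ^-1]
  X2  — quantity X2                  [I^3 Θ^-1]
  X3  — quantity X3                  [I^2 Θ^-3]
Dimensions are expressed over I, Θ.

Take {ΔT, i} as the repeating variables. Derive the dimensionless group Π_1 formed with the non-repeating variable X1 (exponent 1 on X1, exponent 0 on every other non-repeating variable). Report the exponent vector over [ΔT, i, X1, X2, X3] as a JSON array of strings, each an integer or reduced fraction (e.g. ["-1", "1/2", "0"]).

["1", "-2", "1", "0", "0"]

Write exponents as rows I,Θ / cols ΔT,i,X1,X2,X3:
  I: [ 0  1  2  3  2]
  Θ: [ 1  0 -1 -1 -3]
Row reduction gives pivot columns ΔT,i; rank = 2
Repeat: ΔT,i; free: X1,X2,X3
RREF:
  r0: [   1    0   -1   -1   -3]
  r1: [   0    1    2    3    2]
Fix exponent of X1 at 1, X2 at 0, X3 at 0; solve each RREF row for its pivot's exponent:
  r0: exp(ΔT) + (-1)·1 = 0 ⇒ exp(ΔT) = 1
  r1: exp(i) + (2)·1 = 0 ⇒ exp(i) = -2
Π_1 = ΔT · i^-2 · X1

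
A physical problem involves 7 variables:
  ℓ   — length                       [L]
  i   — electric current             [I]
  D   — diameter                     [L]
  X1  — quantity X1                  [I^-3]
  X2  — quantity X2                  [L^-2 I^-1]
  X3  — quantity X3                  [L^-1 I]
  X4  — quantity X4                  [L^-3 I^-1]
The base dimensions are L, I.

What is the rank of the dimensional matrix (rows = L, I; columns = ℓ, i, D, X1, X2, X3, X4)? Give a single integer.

Dimensional matrix (L×I by ℓ×i×D×X1×X2×X3×X4):
  L: [ 1  0  1  0 -2 -1 -3]
  I: [ 0  1  0 -3 -1  1 -1]
Row reduction gives pivot columns ℓ,i; rank = 2

2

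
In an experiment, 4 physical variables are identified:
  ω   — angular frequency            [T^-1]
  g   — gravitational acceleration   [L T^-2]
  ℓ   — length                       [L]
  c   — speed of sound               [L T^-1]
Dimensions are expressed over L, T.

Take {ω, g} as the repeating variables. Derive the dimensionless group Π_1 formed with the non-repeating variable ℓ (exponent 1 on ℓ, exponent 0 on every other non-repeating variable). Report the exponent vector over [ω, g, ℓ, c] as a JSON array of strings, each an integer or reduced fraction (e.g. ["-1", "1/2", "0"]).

Exponent matrix [L,T] × [ω,g,ℓ,c]:
  L: [ 0  1  1  1]
  T: [-1 -2  0 -1]
Row reduction gives pivot columns ω,g; rank = 2
Repeat: ω,g; free: ℓ,c
RREF:
  r0: [   1    0   -2   -1]
  r1: [   0    1    1    1]
Fix exponent of ℓ at 1, c at 0; solve each RREF row for its pivot's exponent:
  r0: exp(ω) + (-2)·1 = 0 ⇒ exp(ω) = 2
  r1: exp(g) + (1)·1 = 0 ⇒ exp(g) = -1
Π_1 = ω^2 · g^-1 · ℓ

["2", "-1", "1", "0"]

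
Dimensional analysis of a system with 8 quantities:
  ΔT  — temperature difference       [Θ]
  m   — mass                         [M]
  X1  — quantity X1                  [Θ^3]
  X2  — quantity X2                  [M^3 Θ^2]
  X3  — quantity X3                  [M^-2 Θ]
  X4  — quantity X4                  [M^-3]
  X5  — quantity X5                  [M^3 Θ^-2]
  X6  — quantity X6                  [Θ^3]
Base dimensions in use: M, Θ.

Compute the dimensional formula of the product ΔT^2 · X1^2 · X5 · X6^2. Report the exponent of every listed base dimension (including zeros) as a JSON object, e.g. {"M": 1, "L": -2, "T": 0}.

Dimensional matrix (M×Θ by ΔT×m×X1×X2×X3×X4×X5×X6):
  M: [ 0  1  0  3 -2 -3  3  0]
  Θ: [ 1  0  3  2  1  0 -2  3]
  [M]: (2)·0+(2)·0+(1)·3+(2)·0 = 3
  [Θ]: (2)·1+(2)·3+(1)·-2+(2)·3 = 12
⇒ M^3 Θ^12

{"M": 3, "Θ": 12}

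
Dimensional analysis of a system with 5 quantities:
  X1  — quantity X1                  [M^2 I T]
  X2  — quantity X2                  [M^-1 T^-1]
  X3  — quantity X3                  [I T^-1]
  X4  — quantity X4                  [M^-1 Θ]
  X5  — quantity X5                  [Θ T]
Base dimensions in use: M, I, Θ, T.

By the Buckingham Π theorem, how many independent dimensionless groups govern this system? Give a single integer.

Dimensional matrix (M×I×Θ×T by X1×X2×X3×X4×X5):
  M: [ 2 -1  0 -1  0]
  I: [ 1  0  1  0  0]
  Θ: [ 0  0  0  1  1]
  T: [ 1 -1 -1  0  1]
Row reduction gives pivot columns X1,X2,X4; rank = 3
Π count = n − r = 5 − 3 = 2

2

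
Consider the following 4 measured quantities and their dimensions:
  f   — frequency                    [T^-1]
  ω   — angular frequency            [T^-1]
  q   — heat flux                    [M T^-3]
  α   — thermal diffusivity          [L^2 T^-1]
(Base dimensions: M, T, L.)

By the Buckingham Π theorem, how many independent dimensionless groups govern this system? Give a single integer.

Exponent matrix [M,T,L] × [f,ω,q,α]:
  M: [ 0  0  1  0]
  T: [-1 -1 -3 -1]
  L: [ 0  0  0  2]
Echelon form has 3 nonzero rows (pivots: f,q,α)
4 vars − rank 3 = 1 Π group

1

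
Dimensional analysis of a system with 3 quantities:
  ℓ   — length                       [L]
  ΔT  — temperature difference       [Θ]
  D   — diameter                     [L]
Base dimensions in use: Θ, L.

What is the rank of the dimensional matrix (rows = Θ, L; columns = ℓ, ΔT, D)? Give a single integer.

Exponent matrix [Θ,L] × [ℓ,ΔT,D]:
  Θ: [ 0  1  0]
  L: [ 1  0  1]
RREF → pivots at {ℓ,ΔT} ⇒ r = 2

2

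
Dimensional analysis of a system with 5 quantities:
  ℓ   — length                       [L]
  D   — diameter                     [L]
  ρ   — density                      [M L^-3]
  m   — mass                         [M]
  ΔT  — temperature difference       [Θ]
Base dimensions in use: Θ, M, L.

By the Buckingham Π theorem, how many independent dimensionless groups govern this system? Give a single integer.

Dimensional matrix (Θ×M×L by ℓ×D×ρ×m×ΔT):
  Θ: [ 0  0  0  0  1]
  M: [ 0  0  1  1  0]
  L: [ 1  1 -3  0  0]
Echelon form has 3 nonzero rows (pivots: ℓ,ρ,ΔT)
Π count = n − r = 5 − 3 = 2

2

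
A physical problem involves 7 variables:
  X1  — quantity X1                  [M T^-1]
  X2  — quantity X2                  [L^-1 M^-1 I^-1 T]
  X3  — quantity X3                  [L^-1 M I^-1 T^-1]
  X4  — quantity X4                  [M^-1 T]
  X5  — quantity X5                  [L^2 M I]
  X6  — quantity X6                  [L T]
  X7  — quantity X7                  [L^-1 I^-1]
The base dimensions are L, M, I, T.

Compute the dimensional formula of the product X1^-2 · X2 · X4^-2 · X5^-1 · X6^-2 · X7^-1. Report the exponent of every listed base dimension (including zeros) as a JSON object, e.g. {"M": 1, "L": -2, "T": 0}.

Write exponents as rows L,M,I,T / cols X1,X2,X3,X4,X5,X6,X7:
  L: [ 0 -1 -1  0  2  1 -1]
  M: [ 1 -1  1 -1  1  0  0]
  I: [ 0 -1 -1  0  1  0 -1]
  T: [-1  1 -1  1  0  1  0]
  [L]: (-2)·0+(1)·-1+(-2)·0+(-1)·2+(-2)·1+(-1)·-1 = -4
  [M]: (-2)·1+(1)·-1+(-2)·-1+(-1)·1+(-2)·0+(-1)·0 = -2
  [I]: (-2)·0+(1)·-1+(-2)·0+(-1)·1+(-2)·0+(-1)·-1 = -1
  [T]: (-2)·-1+(1)·1+(-2)·1+(-1)·0+(-2)·1+(-1)·0 = -1
⇒ L^-4 M^-2 I^-1 T^-1

{"L": -4, "M": -2, "I": -1, "T": -1}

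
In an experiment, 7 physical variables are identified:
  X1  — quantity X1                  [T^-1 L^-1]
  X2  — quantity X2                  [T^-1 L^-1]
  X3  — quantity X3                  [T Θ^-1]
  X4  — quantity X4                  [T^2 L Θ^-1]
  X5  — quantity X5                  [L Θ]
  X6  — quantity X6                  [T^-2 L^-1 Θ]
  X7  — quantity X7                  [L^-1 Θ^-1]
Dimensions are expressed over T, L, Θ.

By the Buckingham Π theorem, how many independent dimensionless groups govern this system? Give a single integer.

Exponent matrix [T,L,Θ] × [X1,X2,X3,X4,X5,X6,X7]:
  T: [-1 -1  1  2  0 -2  0]
  L: [-1 -1  0  1  1 -1 -1]
  Θ: [ 0  0 -1 -1  1  1 -1]
Row reduction gives pivot columns X1,X3; rank = 2
7 vars − rank 2 = 5 Π groups

5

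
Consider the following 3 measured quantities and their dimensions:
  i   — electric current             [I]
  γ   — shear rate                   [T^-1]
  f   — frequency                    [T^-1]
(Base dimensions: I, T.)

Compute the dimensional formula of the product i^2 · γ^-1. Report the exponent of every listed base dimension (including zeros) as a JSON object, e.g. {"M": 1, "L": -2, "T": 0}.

{"I": 2, "T": 1}

Dimensional matrix (I×T by i×γ×f):
  I: [ 1  0  0]
  T: [ 0 -1 -1]
  [I]: (2)·1+(-1)·0 = 2
  [T]: (2)·0+(-1)·-1 = 1
⇒ I^2 T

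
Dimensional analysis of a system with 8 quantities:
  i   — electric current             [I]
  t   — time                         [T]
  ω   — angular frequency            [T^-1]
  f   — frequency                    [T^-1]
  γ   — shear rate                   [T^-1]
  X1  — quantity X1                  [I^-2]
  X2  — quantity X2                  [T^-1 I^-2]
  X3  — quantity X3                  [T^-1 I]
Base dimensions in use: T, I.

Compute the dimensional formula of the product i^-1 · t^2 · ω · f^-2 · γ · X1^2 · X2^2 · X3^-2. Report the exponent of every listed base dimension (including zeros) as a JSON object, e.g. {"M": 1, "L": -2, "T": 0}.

{"T": 2, "I": -11}

Dimensional matrix (T×I by i×t×ω×f×γ×X1×X2×X3):
  T: [ 0  1 -1 -1 -1  0 -1 -1]
  I: [ 1  0  0  0  0 -2 -2  1]
  [T]: (-1)·0+(2)·1+(1)·-1+(-2)·-1+(1)·-1+(2)·0+(2)·-1+(-2)·-1 = 2
  [I]: (-1)·1+(2)·0+(1)·0+(-2)·0+(1)·0+(2)·-2+(2)·-2+(-2)·1 = -11
⇒ T^2 I^-11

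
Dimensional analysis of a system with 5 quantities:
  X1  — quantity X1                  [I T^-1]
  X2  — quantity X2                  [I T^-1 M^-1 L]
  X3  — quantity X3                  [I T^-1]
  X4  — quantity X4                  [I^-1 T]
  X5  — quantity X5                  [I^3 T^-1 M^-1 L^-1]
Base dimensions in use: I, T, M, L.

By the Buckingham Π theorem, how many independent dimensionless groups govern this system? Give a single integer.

2

Exponent matrix [I,T,M,L] × [X1,X2,X3,X4,X5]:
  I: [ 1  1  1 -1  3]
  T: [-1 -1 -1  1 -1]
  M: [ 0 -1  0  0 -1]
  L: [ 0  1  0  0 -1]
RREF → pivots at {X1,X2,X5} ⇒ r = 3
5 vars − rank 3 = 2 Π groups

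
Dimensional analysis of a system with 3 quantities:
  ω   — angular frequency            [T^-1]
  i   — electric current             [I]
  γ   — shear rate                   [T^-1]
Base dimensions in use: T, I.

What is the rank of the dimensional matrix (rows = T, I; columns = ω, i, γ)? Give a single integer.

2

Exponent matrix [T,I] × [ω,i,γ]:
  T: [-1  0 -1]
  I: [ 0  1  0]
Row reduction gives pivot columns ω,i; rank = 2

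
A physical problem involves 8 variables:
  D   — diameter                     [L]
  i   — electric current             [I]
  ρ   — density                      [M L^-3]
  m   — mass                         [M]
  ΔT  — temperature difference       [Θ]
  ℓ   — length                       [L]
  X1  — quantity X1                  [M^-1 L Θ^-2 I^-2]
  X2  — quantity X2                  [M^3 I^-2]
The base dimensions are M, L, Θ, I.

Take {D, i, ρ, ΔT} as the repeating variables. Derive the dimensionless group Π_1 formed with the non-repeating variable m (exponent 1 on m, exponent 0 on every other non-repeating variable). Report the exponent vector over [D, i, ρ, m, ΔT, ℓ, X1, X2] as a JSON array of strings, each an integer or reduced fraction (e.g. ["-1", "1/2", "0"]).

Write exponents as rows M,L,Θ,I / cols D,i,ρ,m,ΔT,ℓ,X1,X2:
  M: [ 0  0  1  1  0  0 -1  3]
  L: [ 1  0 -3  0  0  1  1  0]
  Θ: [ 0  0  0  0  1  0 -2  0]
  I: [ 0  1  0  0  0  0 -2 -2]
Row reduction gives pivot columns D,i,ρ,ΔT; rank = 4
Repeat: D,i,ρ,ΔT; free: m,ℓ,X1,X2
RREF:
  r0: [   1    0    0    3    0    1   -2    9]
  r1: [   0    1    0    0    0    0   -2   -2]
  r2: [   0    0    1    1    0    0   -1    3]
  r3: [   0    0    0    0    1    0   -2    0]
Fix exponent of m at 1, ℓ at 0, X1 at 0, X2 at 0; solve each RREF row for its pivot's exponent:
  r0: exp(D) + (3)·1 = 0 ⇒ exp(D) = -3
  r1: exp(i) + (0)·1 = 0 ⇒ exp(i) = 0
  r2: exp(ρ) + (1)·1 = 0 ⇒ exp(ρ) = -1
  r3: exp(ΔT) + (0)·1 = 0 ⇒ exp(ΔT) = 0
Π_1 = D^-3 · ρ^-1 · m

["-3", "0", "-1", "1", "0", "0", "0", "0"]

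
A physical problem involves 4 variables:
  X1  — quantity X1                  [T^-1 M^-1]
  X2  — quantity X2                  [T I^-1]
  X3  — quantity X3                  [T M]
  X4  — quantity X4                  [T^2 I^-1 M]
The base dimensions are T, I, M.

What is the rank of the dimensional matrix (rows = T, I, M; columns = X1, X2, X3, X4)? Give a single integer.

Exponent matrix [T,I,M] × [X1,X2,X3,X4]:
  T: [-1  1  1  2]
  I: [ 0 -1  0 -1]
  M: [-1  0  1  1]
RREF → pivots at {X1,X2} ⇒ r = 2

2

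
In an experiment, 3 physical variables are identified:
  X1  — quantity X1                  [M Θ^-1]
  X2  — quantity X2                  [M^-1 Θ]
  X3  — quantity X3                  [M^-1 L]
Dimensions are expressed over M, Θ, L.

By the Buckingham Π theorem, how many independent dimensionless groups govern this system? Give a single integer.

Write exponents as rows M,Θ,L / cols X1,X2,X3:
  M: [ 1 -1 -1]
  Θ: [-1  1  0]
  L: [ 0  0  1]
Echelon form has 2 nonzero rows (pivots: X1,X3)
n=3, r=2 ⇒ 1 dimensionless group

1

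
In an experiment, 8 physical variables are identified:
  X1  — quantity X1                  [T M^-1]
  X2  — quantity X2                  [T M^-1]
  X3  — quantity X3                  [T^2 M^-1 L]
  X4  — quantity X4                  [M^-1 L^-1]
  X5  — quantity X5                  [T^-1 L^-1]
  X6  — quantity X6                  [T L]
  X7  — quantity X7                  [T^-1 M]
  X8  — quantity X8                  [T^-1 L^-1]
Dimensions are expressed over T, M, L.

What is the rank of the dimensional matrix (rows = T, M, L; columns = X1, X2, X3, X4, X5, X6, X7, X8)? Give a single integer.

2

Exponent matrix [T,M,L] × [X1,X2,X3,X4,X5,X6,X7,X8]:
  T: [ 1  1  2  0 -1  1 -1 -1]
  M: [-1 -1 -1 -1  0  0  1  0]
  L: [ 0  0  1 -1 -1  1  0 -1]
RREF → pivots at {X1,X3} ⇒ r = 2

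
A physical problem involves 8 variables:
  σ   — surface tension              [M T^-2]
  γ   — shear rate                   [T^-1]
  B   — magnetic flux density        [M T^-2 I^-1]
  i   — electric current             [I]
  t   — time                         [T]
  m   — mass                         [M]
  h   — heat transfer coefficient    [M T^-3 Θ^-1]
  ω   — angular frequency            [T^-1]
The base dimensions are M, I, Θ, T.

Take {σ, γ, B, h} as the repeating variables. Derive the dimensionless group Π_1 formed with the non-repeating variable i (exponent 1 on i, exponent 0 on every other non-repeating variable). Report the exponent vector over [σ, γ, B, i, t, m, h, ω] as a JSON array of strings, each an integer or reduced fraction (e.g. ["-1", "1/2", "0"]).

Dimensional matrix (M×I×Θ×T by σ×γ×B×i×t×m×h×ω):
  M: [ 1  0  1  0  0  1  1  0]
  I: [ 0  0 -1  1  0  0  0  0]
  Θ: [ 0  0  0  0  0  0 -1  0]
  T: [-2 -1 -2  0  1  0 -3 -1]
RREF → pivots at {σ,γ,B,h} ⇒ r = 4
Pivot set = {σ,γ,B,h}, free = {i,t,m,ω}
RREF:
  r0: [   1    0    0    1    0    1    0    0]
  r1: [   0    1    0    0   -1   -2    0    1]
  r2: [   0    0    1   -1    0    0    0    0]
  r3: [   0    0    0    0    0    0    1    0]
Fix exponent of i at 1, t at 0, m at 0, ω at 0; solve each RREF row for its pivot's exponent:
  r0: exp(σ) + (1)·1 = 0 ⇒ exp(σ) = -1
  r1: exp(γ) + (0)·1 = 0 ⇒ exp(γ) = 0
  r2: exp(B) + (-1)·1 = 0 ⇒ exp(B) = 1
  r3: exp(h) + (0)·1 = 0 ⇒ exp(h) = 0
Π_1 = σ^-1 · B · i

["-1", "0", "1", "1", "0", "0", "0", "0"]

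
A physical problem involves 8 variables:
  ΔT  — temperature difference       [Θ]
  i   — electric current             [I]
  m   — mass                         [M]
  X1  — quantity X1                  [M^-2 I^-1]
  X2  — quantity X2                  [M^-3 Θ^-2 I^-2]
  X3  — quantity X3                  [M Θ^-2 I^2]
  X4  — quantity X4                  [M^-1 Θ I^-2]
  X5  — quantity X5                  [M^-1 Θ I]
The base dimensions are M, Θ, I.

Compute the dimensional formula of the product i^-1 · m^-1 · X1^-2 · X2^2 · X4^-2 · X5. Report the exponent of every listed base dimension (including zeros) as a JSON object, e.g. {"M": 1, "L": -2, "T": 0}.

{"M": -2, "Θ": -5, "I": 2}

Write exponents as rows M,Θ,I / cols ΔT,i,m,X1,X2,X3,X4,X5:
  M: [ 0  0  1 -2 -3  1 -1 -1]
  Θ: [ 1  0  0  0 -2 -2  1  1]
  I: [ 0  1  0 -1 -2  2 -2  1]
  [M]: (-1)·0+(-1)·1+(-2)·-2+(2)·-3+(-2)·-1+(1)·-1 = -2
  [Θ]: (-1)·0+(-1)·0+(-2)·0+(2)·-2+(-2)·1+(1)·1 = -5
  [I]: (-1)·1+(-1)·0+(-2)·-1+(2)·-2+(-2)·-2+(1)·1 = 2
⇒ M^-2 Θ^-5 I^2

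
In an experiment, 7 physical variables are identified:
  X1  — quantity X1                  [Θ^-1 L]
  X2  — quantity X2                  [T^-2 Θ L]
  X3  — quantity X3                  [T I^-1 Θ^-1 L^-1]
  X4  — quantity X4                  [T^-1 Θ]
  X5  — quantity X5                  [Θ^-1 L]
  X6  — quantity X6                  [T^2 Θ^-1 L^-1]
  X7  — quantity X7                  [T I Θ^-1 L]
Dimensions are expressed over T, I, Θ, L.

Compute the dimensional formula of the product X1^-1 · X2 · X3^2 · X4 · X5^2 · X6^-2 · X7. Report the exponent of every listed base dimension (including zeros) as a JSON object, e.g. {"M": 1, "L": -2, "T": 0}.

{"T": -4, "I": -1, "Θ": 0, "L": 3}

Exponent matrix [T,I,Θ,L] × [X1,X2,X3,X4,X5,X6,X7]:
  T: [ 0 -2  1 -1  0  2  1]
  I: [ 0  0 -1  0  0  0  1]
  Θ: [-1  1 -1  1 -1 -1 -1]
  L: [ 1  1 -1  0  1 -1  1]
  [T]: (-1)·0+(1)·-2+(2)·1+(1)·-1+(2)·0+(-2)·2+(1)·1 = -4
  [I]: (-1)·0+(1)·0+(2)·-1+(1)·0+(2)·0+(-2)·0+(1)·1 = -1
  [Θ]: (-1)·-1+(1)·1+(2)·-1+(1)·1+(2)·-1+(-2)·-1+(1)·-1 = 0
  [L]: (-1)·1+(1)·1+(2)·-1+(1)·0+(2)·1+(-2)·-1+(1)·1 = 3
⇒ T^-4 I^-1 L^3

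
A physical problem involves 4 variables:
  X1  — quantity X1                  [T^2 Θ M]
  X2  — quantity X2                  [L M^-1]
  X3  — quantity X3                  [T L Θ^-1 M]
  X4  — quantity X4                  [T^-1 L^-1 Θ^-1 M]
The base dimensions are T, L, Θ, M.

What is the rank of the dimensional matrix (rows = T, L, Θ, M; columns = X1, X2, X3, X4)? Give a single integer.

3

Dimensional matrix (T×L×Θ×M by X1×X2×X3×X4):
  T: [ 2  0  1 -1]
  L: [ 0  1  1 -1]
  Θ: [ 1  0 -1 -1]
  M: [ 1 -1  1  1]
RREF → pivots at {X1,X2,X3} ⇒ r = 3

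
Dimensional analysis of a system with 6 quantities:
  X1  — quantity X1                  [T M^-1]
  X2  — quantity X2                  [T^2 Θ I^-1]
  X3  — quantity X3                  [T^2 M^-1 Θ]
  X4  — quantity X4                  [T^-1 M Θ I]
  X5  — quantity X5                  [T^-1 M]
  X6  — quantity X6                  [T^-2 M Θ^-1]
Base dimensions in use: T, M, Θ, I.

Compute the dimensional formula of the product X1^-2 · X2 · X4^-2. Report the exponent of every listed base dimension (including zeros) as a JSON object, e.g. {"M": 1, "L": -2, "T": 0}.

{"T": 2, "M": 0, "Θ": -1, "I": -3}

Dimensional matrix (T×M×Θ×I by X1×X2×X3×X4×X5×X6):
  T: [ 1  2  2 -1 -1 -2]
  M: [-1  0 -1  1  1  1]
  Θ: [ 0  1  1  1  0 -1]
  I: [ 0 -1  0  1  0  0]
  [T]: (-2)·1+(1)·2+(-2)·-1 = 2
  [M]: (-2)·-1+(1)·0+(-2)·1 = 0
  [Θ]: (-2)·0+(1)·1+(-2)·1 = -1
  [I]: (-2)·0+(1)·-1+(-2)·1 = -3
⇒ T^2 Θ^-1 I^-3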